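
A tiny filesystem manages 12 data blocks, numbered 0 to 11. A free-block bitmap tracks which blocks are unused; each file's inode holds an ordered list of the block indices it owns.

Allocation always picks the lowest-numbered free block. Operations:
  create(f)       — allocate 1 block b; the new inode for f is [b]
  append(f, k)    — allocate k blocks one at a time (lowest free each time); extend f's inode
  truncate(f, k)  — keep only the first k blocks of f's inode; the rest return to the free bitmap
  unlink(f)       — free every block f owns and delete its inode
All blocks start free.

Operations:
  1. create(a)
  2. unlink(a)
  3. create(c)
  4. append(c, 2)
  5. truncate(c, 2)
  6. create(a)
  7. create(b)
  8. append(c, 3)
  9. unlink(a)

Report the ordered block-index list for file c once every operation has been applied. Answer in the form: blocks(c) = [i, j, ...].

after create(a) → a:[0]  free=[F...........]
after unlink(a) →   free=[............]
after create(c) → c:[0]  free=[F...........]
after append(c, 2) → c:[0, 1, 2]  free=[FFF.........]
after truncate(c, 2) → c:[0, 1]  free=[FF..........]
after create(a) → a:[2], c:[0, 1]  free=[FFF.........]
after create(b) → a:[2], b:[3], c:[0, 1]  free=[FFFF........]
after append(c, 3) → a:[2], b:[3], c:[0, 1, 4, 5, 6]  free=[FFFFFFF.....]
after unlink(a) → b:[3], c:[0, 1, 4, 5, 6]  free=[FF.FFFF.....]

blocks(c) = [0, 1, 4, 5, 6]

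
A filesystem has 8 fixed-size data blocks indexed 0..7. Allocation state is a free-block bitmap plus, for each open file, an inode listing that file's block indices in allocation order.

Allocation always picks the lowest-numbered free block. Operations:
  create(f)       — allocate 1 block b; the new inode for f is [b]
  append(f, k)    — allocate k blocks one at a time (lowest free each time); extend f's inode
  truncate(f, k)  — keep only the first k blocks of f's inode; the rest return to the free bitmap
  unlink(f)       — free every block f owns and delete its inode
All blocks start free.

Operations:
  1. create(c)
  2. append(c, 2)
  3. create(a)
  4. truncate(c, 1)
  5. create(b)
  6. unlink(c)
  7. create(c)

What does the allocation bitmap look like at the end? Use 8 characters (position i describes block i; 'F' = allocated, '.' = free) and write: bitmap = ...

bitmap = FF.F....

create(c): bitmap=F....... | c=[0]
append(c, 2): bitmap=FFF..... | c=[0, 1, 2]
create(a): bitmap=FFFF.... | a=[3] c=[0, 1, 2]
truncate(c, 1): bitmap=F..F.... | a=[3] c=[0]
create(b): bitmap=FF.F.... | a=[3] b=[1] c=[0]
unlink(c): bitmap=.F.F.... | a=[3] b=[1]
create(c): bitmap=FF.F.... | a=[3] b=[1] c=[0]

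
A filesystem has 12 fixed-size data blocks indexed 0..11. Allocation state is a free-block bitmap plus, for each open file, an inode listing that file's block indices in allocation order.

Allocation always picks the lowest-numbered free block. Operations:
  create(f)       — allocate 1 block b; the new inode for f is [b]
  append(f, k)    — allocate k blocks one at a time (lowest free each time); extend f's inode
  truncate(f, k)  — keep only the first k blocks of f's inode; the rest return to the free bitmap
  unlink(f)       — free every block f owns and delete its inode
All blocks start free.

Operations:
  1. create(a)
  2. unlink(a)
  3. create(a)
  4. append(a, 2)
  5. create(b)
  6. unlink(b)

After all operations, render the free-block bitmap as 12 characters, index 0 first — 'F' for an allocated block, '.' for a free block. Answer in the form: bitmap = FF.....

  1. create(a)  ⇒  F...........  {a→[0]}
  2. unlink(a)  ⇒  ............  {}
  3. create(a)  ⇒  F...........  {a→[0]}
  4. append(a, 2)  ⇒  FFF.........  {a→[0, 1, 2]}
  5. create(b)  ⇒  FFFF........  {a→[0, 1, 2]; b→[3]}
  6. unlink(b)  ⇒  FFF.........  {a→[0, 1, 2]}

bitmap = FFF.........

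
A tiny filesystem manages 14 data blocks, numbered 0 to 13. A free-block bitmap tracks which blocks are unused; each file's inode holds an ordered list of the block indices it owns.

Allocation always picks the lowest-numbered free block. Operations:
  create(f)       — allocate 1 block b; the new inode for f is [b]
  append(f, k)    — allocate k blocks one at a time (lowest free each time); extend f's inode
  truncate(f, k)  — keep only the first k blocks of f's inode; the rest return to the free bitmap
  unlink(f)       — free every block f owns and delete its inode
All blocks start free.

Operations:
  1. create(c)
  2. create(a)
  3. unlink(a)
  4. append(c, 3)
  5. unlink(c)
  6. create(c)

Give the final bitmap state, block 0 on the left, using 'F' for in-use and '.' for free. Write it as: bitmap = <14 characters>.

after create(c) → c:[0]  free=[F.............]
after create(a) → a:[1], c:[0]  free=[FF............]
after unlink(a) → c:[0]  free=[F.............]
after append(c, 3) → c:[0, 1, 2, 3]  free=[FFFF..........]
after unlink(c) →   free=[..............]
after create(c) → c:[0]  free=[F.............]

bitmap = F.............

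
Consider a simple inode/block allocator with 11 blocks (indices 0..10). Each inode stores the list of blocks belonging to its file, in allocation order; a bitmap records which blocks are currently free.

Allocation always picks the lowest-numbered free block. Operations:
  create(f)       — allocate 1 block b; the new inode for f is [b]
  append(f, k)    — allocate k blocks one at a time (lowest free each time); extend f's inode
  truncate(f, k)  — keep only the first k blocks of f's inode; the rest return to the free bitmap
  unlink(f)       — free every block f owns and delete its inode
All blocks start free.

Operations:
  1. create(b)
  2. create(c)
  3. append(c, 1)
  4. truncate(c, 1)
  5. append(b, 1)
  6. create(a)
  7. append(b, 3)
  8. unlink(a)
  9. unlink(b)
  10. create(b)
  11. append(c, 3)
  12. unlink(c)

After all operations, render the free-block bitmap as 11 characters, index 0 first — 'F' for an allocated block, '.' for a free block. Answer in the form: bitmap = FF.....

bitmap = F..........

  1. create(b)  ⇒  F..........  {b→[0]}
  2. create(c)  ⇒  FF.........  {b→[0]; c→[1]}
  3. append(c, 1)  ⇒  FFF........  {b→[0]; c→[1, 2]}
  4. truncate(c, 1)  ⇒  FF.........  {b→[0]; c→[1]}
  5. append(b, 1)  ⇒  FFF........  {b→[0, 2]; c→[1]}
  6. create(a)  ⇒  FFFF.......  {a→[3]; b→[0, 2]; c→[1]}
  7. append(b, 3)  ⇒  FFFFFFF....  {a→[3]; b→[0, 2, 4, 5, 6]; c→[1]}
  8. unlink(a)  ⇒  FFF.FFF....  {b→[0, 2, 4, 5, 6]; c→[1]}
  9. unlink(b)  ⇒  .F.........  {c→[1]}
  10. create(b)  ⇒  FF.........  {b→[0]; c→[1]}
  11. append(c, 3)  ⇒  FFFFF......  {b→[0]; c→[1, 2, 3, 4]}
  12. unlink(c)  ⇒  F..........  {b→[0]}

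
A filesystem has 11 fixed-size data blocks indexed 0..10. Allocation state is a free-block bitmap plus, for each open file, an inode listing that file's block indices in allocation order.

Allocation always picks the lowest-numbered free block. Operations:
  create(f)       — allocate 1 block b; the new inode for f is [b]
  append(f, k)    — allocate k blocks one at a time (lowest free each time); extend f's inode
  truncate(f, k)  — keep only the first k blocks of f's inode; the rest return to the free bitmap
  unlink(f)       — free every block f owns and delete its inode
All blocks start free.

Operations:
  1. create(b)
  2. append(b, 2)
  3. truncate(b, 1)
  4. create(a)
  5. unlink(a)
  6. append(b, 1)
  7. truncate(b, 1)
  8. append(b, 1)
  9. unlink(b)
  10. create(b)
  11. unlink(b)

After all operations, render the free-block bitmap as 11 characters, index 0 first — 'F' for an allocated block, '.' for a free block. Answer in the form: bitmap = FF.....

create(b): bitmap=F.......... | b=[0]
append(b, 2): bitmap=FFF........ | b=[0, 1, 2]
truncate(b, 1): bitmap=F.......... | b=[0]
create(a): bitmap=FF......... | a=[1] b=[0]
unlink(a): bitmap=F.......... | b=[0]
append(b, 1): bitmap=FF......... | b=[0, 1]
truncate(b, 1): bitmap=F.......... | b=[0]
append(b, 1): bitmap=FF......... | b=[0, 1]
unlink(b): bitmap=........... | 
create(b): bitmap=F.......... | b=[0]
unlink(b): bitmap=........... | 

bitmap = ...........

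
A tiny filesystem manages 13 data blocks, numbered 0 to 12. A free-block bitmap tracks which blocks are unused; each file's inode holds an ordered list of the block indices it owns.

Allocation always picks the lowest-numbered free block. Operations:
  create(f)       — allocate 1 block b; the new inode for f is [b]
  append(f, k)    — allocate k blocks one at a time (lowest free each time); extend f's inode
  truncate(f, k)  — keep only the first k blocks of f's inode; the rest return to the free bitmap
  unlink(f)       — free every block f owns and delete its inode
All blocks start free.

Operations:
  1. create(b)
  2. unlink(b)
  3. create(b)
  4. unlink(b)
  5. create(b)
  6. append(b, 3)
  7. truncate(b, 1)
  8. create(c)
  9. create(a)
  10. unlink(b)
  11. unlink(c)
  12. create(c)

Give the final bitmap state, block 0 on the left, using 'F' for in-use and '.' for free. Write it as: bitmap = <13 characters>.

bitmap = F.F..........

  1. create(b)  ⇒  F............  {b→[0]}
  2. unlink(b)  ⇒  .............  {}
  3. create(b)  ⇒  F............  {b→[0]}
  4. unlink(b)  ⇒  .............  {}
  5. create(b)  ⇒  F............  {b→[0]}
  6. append(b, 3)  ⇒  FFFF.........  {b→[0, 1, 2, 3]}
  7. truncate(b, 1)  ⇒  F............  {b→[0]}
  8. create(c)  ⇒  FF...........  {b→[0]; c→[1]}
  9. create(a)  ⇒  FFF..........  {a→[2]; b→[0]; c→[1]}
  10. unlink(b)  ⇒  .FF..........  {a→[2]; c→[1]}
  11. unlink(c)  ⇒  ..F..........  {a→[2]}
  12. create(c)  ⇒  F.F..........  {a→[2]; c→[0]}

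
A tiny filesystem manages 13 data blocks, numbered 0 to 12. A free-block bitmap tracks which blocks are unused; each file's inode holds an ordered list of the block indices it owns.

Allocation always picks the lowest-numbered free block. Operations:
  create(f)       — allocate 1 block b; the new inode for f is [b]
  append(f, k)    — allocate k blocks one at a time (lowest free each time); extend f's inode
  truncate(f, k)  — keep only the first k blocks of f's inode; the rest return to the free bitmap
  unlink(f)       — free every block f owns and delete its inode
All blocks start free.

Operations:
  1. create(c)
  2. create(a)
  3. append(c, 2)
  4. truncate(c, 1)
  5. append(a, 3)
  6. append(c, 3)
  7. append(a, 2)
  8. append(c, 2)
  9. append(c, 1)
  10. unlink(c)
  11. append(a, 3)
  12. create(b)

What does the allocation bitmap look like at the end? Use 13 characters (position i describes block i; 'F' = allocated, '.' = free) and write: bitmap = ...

  1. create(c)  ⇒  F............  {c→[0]}
  2. create(a)  ⇒  FF...........  {a→[1]; c→[0]}
  3. append(c, 2)  ⇒  FFFF.........  {a→[1]; c→[0, 2, 3]}
  4. truncate(c, 1)  ⇒  FF...........  {a→[1]; c→[0]}
  5. append(a, 3)  ⇒  FFFFF........  {a→[1, 2, 3, 4]; c→[0]}
  6. append(c, 3)  ⇒  FFFFFFFF.....  {a→[1, 2, 3, 4]; c→[0, 5, 6, 7]}
  7. append(a, 2)  ⇒  FFFFFFFFFF...  {a→[1, 2, 3, 4, 8, 9]; c→[0, 5, 6, 7]}
  8. append(c, 2)  ⇒  FFFFFFFFFFFF.  {a→[1, 2, 3, 4, 8, 9]; c→[0, 5, 6, 7, 10, 11]}
  9. append(c, 1)  ⇒  FFFFFFFFFFFFF  {a→[1, 2, 3, 4, 8, 9]; c→[0, 5, 6, 7, 10, 11, 12]}
  10. unlink(c)  ⇒  .FFFF...FF...  {a→[1, 2, 3, 4, 8, 9]}
  11. append(a, 3)  ⇒  FFFFFFF.FF...  {a→[1, 2, 3, 4, 8, 9, 0, 5, 6]}
  12. create(b)  ⇒  FFFFFFFFFF...  {a→[1, 2, 3, 4, 8, 9, 0, 5, 6]; b→[7]}

bitmap = FFFFFFFFFF...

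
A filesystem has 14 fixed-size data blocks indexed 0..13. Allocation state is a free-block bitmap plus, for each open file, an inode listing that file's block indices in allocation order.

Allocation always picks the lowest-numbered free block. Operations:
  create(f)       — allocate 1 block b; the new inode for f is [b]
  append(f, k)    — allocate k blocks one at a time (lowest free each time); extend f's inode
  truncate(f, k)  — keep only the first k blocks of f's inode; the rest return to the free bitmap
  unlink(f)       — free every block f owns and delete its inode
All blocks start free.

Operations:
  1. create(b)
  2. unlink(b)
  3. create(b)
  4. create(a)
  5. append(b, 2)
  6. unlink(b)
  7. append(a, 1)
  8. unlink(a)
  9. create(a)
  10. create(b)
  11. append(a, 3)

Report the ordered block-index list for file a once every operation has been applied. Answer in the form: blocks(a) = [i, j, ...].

blocks(a) = [0, 2, 3, 4]

  1. create(b)  ⇒  F.............  {b→[0]}
  2. unlink(b)  ⇒  ..............  {}
  3. create(b)  ⇒  F.............  {b→[0]}
  4. create(a)  ⇒  FF............  {a→[1]; b→[0]}
  5. append(b, 2)  ⇒  FFFF..........  {a→[1]; b→[0, 2, 3]}
  6. unlink(b)  ⇒  .F............  {a→[1]}
  7. append(a, 1)  ⇒  FF............  {a→[1, 0]}
  8. unlink(a)  ⇒  ..............  {}
  9. create(a)  ⇒  F.............  {a→[0]}
  10. create(b)  ⇒  FF............  {a→[0]; b→[1]}
  11. append(a, 3)  ⇒  FFFFF.........  {a→[0, 2, 3, 4]; b→[1]}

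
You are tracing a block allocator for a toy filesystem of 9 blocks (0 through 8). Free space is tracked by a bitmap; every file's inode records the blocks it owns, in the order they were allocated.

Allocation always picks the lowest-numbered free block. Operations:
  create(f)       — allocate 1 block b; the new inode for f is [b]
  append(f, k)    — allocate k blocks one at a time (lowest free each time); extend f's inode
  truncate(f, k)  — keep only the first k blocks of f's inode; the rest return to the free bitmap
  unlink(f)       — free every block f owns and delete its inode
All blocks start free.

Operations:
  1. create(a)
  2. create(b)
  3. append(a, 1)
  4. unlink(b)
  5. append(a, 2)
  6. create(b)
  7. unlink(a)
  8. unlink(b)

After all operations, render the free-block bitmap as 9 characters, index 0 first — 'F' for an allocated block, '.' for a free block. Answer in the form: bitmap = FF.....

[1] create(a) — a=0 (map F........)
[2] create(b) — a=0 b=1 (map FF.......)
[3] append(a, 1) — a=0,2 b=1 (map FFF......)
[4] unlink(b) — a=0,2 (map F.F......)
[5] append(a, 2) — a=0,2,1,3 (map FFFF.....)
[6] create(b) — a=0,2,1,3 b=4 (map FFFFF....)
[7] unlink(a) — b=4 (map ....F....)
[8] unlink(b) —  (map .........)

bitmap = .........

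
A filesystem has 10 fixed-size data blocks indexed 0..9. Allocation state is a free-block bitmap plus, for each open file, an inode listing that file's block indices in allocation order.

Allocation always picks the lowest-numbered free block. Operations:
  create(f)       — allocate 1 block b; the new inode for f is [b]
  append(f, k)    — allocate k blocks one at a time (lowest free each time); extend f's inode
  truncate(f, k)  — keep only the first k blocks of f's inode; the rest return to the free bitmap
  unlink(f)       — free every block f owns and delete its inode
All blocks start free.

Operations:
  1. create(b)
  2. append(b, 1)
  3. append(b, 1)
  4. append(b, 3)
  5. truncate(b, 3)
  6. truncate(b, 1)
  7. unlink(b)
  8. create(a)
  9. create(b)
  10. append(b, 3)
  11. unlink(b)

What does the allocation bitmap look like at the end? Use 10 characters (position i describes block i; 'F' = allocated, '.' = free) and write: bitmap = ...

after create(b) → b:[0]  free=[F.........]
after append(b, 1) → b:[0, 1]  free=[FF........]
after append(b, 1) → b:[0, 1, 2]  free=[FFF.......]
after append(b, 3) → b:[0, 1, 2, 3, 4, 5]  free=[FFFFFF....]
after truncate(b, 3) → b:[0, 1, 2]  free=[FFF.......]
after truncate(b, 1) → b:[0]  free=[F.........]
after unlink(b) →   free=[..........]
after create(a) → a:[0]  free=[F.........]
after create(b) → a:[0], b:[1]  free=[FF........]
after append(b, 3) → a:[0], b:[1, 2, 3, 4]  free=[FFFFF.....]
after unlink(b) → a:[0]  free=[F.........]

bitmap = F.........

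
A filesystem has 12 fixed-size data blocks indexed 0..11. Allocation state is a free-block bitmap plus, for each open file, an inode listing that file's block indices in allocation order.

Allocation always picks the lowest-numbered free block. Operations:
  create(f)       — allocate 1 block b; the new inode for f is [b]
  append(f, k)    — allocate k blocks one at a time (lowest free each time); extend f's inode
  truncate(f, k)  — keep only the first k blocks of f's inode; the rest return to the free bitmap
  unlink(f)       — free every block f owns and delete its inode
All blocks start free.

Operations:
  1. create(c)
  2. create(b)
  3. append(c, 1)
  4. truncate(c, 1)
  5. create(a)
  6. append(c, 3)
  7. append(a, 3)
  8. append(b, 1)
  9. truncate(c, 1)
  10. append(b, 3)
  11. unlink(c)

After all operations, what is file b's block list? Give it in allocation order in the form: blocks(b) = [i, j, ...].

[1] create(c) — c=0 (map F...........)
[2] create(b) — b=1 c=0 (map FF..........)
[3] append(c, 1) — b=1 c=0,2 (map FFF.........)
[4] truncate(c, 1) — b=1 c=0 (map FF..........)
[5] create(a) — a=2 b=1 c=0 (map FFF.........)
[6] append(c, 3) — a=2 b=1 c=0,3,4,5 (map FFFFFF......)
[7] append(a, 3) — a=2,6,7,8 b=1 c=0,3,4,5 (map FFFFFFFFF...)
[8] append(b, 1) — a=2,6,7,8 b=1,9 c=0,3,4,5 (map FFFFFFFFFF..)
[9] truncate(c, 1) — a=2,6,7,8 b=1,9 c=0 (map FFF...FFFF..)
[10] append(b, 3) — a=2,6,7,8 b=1,9,3,4,5 c=0 (map FFFFFFFFFF..)
[11] unlink(c) — a=2,6,7,8 b=1,9,3,4,5 (map .FFFFFFFFF..)

blocks(b) = [1, 9, 3, 4, 5]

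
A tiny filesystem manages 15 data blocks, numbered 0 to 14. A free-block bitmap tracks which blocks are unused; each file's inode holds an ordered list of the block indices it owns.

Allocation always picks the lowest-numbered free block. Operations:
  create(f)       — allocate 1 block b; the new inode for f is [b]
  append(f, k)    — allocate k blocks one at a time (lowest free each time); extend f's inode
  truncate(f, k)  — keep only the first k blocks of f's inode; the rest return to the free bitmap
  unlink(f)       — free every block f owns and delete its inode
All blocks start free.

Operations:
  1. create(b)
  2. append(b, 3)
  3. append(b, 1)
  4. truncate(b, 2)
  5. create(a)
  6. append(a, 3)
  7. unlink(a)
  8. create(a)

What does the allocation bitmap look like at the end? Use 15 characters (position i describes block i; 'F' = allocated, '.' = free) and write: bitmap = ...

bitmap = FFF............

after create(b) → b:[0]  free=[F..............]
after append(b, 3) → b:[0, 1, 2, 3]  free=[FFFF...........]
after append(b, 1) → b:[0, 1, 2, 3, 4]  free=[FFFFF..........]
after truncate(b, 2) → b:[0, 1]  free=[FF.............]
after create(a) → a:[2], b:[0, 1]  free=[FFF............]
after append(a, 3) → a:[2, 3, 4, 5], b:[0, 1]  free=[FFFFFF.........]
after unlink(a) → b:[0, 1]  free=[FF.............]
after create(a) → a:[2], b:[0, 1]  free=[FFF............]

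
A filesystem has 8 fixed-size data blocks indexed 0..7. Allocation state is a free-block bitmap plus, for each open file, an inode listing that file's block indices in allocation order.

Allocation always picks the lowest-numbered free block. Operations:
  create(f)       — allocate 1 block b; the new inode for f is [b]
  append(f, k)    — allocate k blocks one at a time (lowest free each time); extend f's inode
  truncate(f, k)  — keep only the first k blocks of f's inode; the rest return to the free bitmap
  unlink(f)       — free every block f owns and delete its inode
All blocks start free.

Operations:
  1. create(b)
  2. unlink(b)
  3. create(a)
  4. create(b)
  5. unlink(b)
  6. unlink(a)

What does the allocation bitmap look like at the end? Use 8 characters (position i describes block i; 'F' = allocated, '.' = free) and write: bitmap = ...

[1] create(b) — b=0 (map F.......)
[2] unlink(b) —  (map ........)
[3] create(a) — a=0 (map F.......)
[4] create(b) — a=0 b=1 (map FF......)
[5] unlink(b) — a=0 (map F.......)
[6] unlink(a) —  (map ........)

bitmap = ........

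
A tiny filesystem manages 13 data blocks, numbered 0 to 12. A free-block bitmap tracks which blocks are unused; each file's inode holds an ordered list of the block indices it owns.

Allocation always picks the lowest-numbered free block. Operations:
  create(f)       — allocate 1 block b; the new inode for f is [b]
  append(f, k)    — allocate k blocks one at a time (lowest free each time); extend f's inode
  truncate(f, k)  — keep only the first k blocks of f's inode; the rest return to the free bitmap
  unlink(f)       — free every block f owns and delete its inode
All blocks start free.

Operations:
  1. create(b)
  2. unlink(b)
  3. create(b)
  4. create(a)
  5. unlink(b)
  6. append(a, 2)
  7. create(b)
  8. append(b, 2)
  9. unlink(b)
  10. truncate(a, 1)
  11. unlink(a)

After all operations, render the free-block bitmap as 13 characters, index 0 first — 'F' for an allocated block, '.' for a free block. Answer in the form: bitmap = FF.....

bitmap = .............

  1. create(b)  ⇒  F............  {b→[0]}
  2. unlink(b)  ⇒  .............  {}
  3. create(b)  ⇒  F............  {b→[0]}
  4. create(a)  ⇒  FF...........  {a→[1]; b→[0]}
  5. unlink(b)  ⇒  .F...........  {a→[1]}
  6. append(a, 2)  ⇒  FFF..........  {a→[1, 0, 2]}
  7. create(b)  ⇒  FFFF.........  {a→[1, 0, 2]; b→[3]}
  8. append(b, 2)  ⇒  FFFFFF.......  {a→[1, 0, 2]; b→[3, 4, 5]}
  9. unlink(b)  ⇒  FFF..........  {a→[1, 0, 2]}
  10. truncate(a, 1)  ⇒  .F...........  {a→[1]}
  11. unlink(a)  ⇒  .............  {}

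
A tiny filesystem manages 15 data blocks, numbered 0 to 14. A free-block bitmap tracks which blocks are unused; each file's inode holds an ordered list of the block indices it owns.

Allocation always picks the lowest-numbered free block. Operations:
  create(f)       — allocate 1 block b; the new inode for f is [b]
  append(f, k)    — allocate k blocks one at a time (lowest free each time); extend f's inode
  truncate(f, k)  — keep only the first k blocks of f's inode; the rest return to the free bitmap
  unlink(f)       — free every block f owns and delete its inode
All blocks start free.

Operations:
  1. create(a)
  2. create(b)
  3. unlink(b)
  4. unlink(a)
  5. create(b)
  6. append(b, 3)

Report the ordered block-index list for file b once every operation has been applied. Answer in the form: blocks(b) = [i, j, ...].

create(a): bitmap=F.............. | a=[0]
create(b): bitmap=FF............. | a=[0] b=[1]
unlink(b): bitmap=F.............. | a=[0]
unlink(a): bitmap=............... | 
create(b): bitmap=F.............. | b=[0]
append(b, 3): bitmap=FFFF........... | b=[0, 1, 2, 3]

blocks(b) = [0, 1, 2, 3]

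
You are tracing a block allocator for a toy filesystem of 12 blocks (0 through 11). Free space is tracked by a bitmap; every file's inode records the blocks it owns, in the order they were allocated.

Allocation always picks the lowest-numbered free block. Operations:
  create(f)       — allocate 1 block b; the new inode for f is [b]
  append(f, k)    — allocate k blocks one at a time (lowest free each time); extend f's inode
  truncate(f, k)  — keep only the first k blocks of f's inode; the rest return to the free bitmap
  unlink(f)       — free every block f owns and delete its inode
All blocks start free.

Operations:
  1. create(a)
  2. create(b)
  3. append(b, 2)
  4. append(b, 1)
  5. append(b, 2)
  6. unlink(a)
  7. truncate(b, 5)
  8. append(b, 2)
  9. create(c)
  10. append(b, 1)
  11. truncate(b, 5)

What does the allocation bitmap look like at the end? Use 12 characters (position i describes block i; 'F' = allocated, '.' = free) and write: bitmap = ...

  1. create(a)  ⇒  F...........  {a→[0]}
  2. create(b)  ⇒  FF..........  {a→[0]; b→[1]}
  3. append(b, 2)  ⇒  FFFF........  {a→[0]; b→[1, 2, 3]}
  4. append(b, 1)  ⇒  FFFFF.......  {a→[0]; b→[1, 2, 3, 4]}
  5. append(b, 2)  ⇒  FFFFFFF.....  {a→[0]; b→[1, 2, 3, 4, 5, 6]}
  6. unlink(a)  ⇒  .FFFFFF.....  {b→[1, 2, 3, 4, 5, 6]}
  7. truncate(b, 5)  ⇒  .FFFFF......  {b→[1, 2, 3, 4, 5]}
  8. append(b, 2)  ⇒  FFFFFFF.....  {b→[1, 2, 3, 4, 5, 0, 6]}
  9. create(c)  ⇒  FFFFFFFF....  {b→[1, 2, 3, 4, 5, 0, 6]; c→[7]}
  10. append(b, 1)  ⇒  FFFFFFFFF...  {b→[1, 2, 3, 4, 5, 0, 6, 8]; c→[7]}
  11. truncate(b, 5)  ⇒  .FFFFF.F....  {b→[1, 2, 3, 4, 5]; c→[7]}

bitmap = .FFFFF.F....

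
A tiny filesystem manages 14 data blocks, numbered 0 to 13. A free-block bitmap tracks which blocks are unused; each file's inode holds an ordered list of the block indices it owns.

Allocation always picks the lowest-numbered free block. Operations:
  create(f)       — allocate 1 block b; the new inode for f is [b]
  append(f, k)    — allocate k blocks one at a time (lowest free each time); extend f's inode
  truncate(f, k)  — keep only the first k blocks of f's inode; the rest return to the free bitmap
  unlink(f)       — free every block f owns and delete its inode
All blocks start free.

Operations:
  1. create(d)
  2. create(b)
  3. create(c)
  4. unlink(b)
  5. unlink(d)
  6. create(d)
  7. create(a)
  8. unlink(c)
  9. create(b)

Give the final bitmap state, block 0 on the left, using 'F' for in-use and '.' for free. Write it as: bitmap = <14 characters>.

[1] create(d) — d=0 (map F.............)
[2] create(b) — b=1 d=0 (map FF............)
[3] create(c) — b=1 c=2 d=0 (map FFF...........)
[4] unlink(b) — c=2 d=0 (map F.F...........)
[5] unlink(d) — c=2 (map ..F...........)
[6] create(d) — c=2 d=0 (map F.F...........)
[7] create(a) — a=1 c=2 d=0 (map FFF...........)
[8] unlink(c) — a=1 d=0 (map FF............)
[9] create(b) — a=1 b=2 d=0 (map FFF...........)

bitmap = FFF...........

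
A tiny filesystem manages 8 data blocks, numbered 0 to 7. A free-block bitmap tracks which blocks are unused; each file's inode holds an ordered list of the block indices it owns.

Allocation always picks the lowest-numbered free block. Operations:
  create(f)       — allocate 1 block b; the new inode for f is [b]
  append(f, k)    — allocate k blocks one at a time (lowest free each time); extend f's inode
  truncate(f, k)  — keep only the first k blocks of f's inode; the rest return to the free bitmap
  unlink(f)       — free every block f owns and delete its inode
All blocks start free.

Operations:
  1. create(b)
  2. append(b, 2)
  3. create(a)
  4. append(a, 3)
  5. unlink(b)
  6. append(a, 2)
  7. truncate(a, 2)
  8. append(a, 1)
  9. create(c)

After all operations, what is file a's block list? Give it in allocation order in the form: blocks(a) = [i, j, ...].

blocks(a) = [3, 4, 0]

create(b): bitmap=F....... | b=[0]
append(b, 2): bitmap=FFF..... | b=[0, 1, 2]
create(a): bitmap=FFFF.... | a=[3] b=[0, 1, 2]
append(a, 3): bitmap=FFFFFFF. | a=[3, 4, 5, 6] b=[0, 1, 2]
unlink(b): bitmap=...FFFF. | a=[3, 4, 5, 6]
append(a, 2): bitmap=FF.FFFF. | a=[3, 4, 5, 6, 0, 1]
truncate(a, 2): bitmap=...FF... | a=[3, 4]
append(a, 1): bitmap=F..FF... | a=[3, 4, 0]
create(c): bitmap=FF.FF... | a=[3, 4, 0] c=[1]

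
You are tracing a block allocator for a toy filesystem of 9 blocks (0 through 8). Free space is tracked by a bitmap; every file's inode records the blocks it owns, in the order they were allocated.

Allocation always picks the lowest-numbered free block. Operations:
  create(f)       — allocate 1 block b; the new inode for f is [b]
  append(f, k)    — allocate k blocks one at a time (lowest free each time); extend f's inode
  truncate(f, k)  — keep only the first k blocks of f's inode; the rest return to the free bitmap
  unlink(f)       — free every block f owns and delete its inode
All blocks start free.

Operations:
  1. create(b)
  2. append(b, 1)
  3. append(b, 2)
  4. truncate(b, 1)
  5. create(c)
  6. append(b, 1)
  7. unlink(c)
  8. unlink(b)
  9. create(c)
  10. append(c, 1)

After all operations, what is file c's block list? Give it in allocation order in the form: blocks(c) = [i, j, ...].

  1. create(b)  ⇒  F........  {b→[0]}
  2. append(b, 1)  ⇒  FF.......  {b→[0, 1]}
  3. append(b, 2)  ⇒  FFFF.....  {b→[0, 1, 2, 3]}
  4. truncate(b, 1)  ⇒  F........  {b→[0]}
  5. create(c)  ⇒  FF.......  {b→[0]; c→[1]}
  6. append(b, 1)  ⇒  FFF......  {b→[0, 2]; c→[1]}
  7. unlink(c)  ⇒  F.F......  {b→[0, 2]}
  8. unlink(b)  ⇒  .........  {}
  9. create(c)  ⇒  F........  {c→[0]}
  10. append(c, 1)  ⇒  FF.......  {c→[0, 1]}

blocks(c) = [0, 1]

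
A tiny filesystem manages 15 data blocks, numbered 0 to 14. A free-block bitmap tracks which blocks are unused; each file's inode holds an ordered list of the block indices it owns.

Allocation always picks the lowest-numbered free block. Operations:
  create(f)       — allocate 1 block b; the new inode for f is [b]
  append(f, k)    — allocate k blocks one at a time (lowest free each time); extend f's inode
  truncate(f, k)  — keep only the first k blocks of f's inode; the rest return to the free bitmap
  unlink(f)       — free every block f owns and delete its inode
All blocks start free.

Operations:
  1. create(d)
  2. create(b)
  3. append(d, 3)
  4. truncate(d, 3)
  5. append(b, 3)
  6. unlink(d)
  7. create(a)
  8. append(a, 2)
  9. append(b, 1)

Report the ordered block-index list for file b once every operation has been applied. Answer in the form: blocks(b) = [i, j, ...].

  1. create(d)  ⇒  F..............  {d→[0]}
  2. create(b)  ⇒  FF.............  {b→[1]; d→[0]}
  3. append(d, 3)  ⇒  FFFFF..........  {b→[1]; d→[0, 2, 3, 4]}
  4. truncate(d, 3)  ⇒  FFFF...........  {b→[1]; d→[0, 2, 3]}
  5. append(b, 3)  ⇒  FFFFFFF........  {b→[1, 4, 5, 6]; d→[0, 2, 3]}
  6. unlink(d)  ⇒  .F..FFF........  {b→[1, 4, 5, 6]}
  7. create(a)  ⇒  FF..FFF........  {a→[0]; b→[1, 4, 5, 6]}
  8. append(a, 2)  ⇒  FFFFFFF........  {a→[0, 2, 3]; b→[1, 4, 5, 6]}
  9. append(b, 1)  ⇒  FFFFFFFF.......  {a→[0, 2, 3]; b→[1, 4, 5, 6, 7]}

blocks(b) = [1, 4, 5, 6, 7]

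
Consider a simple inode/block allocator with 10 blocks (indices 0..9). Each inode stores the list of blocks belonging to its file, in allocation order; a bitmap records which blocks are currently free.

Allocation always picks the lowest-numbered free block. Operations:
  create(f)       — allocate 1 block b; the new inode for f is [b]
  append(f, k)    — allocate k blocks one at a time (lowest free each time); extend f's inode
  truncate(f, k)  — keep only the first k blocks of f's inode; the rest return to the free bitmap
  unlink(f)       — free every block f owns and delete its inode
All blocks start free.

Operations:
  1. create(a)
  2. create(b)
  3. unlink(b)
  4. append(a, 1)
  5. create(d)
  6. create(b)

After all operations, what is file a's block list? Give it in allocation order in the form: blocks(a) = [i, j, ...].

[1] create(a) — a=0 (map F.........)
[2] create(b) — a=0 b=1 (map FF........)
[3] unlink(b) — a=0 (map F.........)
[4] append(a, 1) — a=0,1 (map FF........)
[5] create(d) — a=0,1 d=2 (map FFF.......)
[6] create(b) — a=0,1 b=3 d=2 (map FFFF......)

blocks(a) = [0, 1]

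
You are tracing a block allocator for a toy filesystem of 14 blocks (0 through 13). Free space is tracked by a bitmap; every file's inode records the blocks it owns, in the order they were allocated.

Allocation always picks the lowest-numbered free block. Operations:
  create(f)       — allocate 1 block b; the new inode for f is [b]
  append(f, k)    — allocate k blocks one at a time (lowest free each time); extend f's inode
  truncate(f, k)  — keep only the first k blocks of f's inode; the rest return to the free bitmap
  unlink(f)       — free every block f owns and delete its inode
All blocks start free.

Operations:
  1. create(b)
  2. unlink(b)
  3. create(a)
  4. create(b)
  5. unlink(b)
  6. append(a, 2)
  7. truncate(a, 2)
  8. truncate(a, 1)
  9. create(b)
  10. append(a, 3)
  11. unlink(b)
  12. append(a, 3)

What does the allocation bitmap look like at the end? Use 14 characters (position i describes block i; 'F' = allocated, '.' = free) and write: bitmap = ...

bitmap = FFFFFFF.......

create(b): bitmap=F............. | b=[0]
unlink(b): bitmap=.............. | 
create(a): bitmap=F............. | a=[0]
create(b): bitmap=FF............ | a=[0] b=[1]
unlink(b): bitmap=F............. | a=[0]
append(a, 2): bitmap=FFF........... | a=[0, 1, 2]
truncate(a, 2): bitmap=FF............ | a=[0, 1]
truncate(a, 1): bitmap=F............. | a=[0]
create(b): bitmap=FF............ | a=[0] b=[1]
append(a, 3): bitmap=FFFFF......... | a=[0, 2, 3, 4] b=[1]
unlink(b): bitmap=F.FFF......... | a=[0, 2, 3, 4]
append(a, 3): bitmap=FFFFFFF....... | a=[0, 2, 3, 4, 1, 5, 6]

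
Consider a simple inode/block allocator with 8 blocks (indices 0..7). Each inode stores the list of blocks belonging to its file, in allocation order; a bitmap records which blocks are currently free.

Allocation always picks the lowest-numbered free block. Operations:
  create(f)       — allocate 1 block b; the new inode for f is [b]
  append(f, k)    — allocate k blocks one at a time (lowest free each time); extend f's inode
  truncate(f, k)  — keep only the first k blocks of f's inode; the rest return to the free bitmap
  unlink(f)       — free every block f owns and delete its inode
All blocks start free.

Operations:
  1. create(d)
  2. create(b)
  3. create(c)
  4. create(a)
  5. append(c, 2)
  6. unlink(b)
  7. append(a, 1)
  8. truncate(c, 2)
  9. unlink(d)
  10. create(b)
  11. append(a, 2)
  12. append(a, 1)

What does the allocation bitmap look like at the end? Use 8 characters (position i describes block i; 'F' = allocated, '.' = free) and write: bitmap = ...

bitmap = FFFFFFFF

create(d): bitmap=F....... | d=[0]
create(b): bitmap=FF...... | b=[1] d=[0]
create(c): bitmap=FFF..... | b=[1] c=[2] d=[0]
create(a): bitmap=FFFF.... | a=[3] b=[1] c=[2] d=[0]
append(c, 2): bitmap=FFFFFF.. | a=[3] b=[1] c=[2, 4, 5] d=[0]
unlink(b): bitmap=F.FFFF.. | a=[3] c=[2, 4, 5] d=[0]
append(a, 1): bitmap=FFFFFF.. | a=[3, 1] c=[2, 4, 5] d=[0]
truncate(c, 2): bitmap=FFFFF... | a=[3, 1] c=[2, 4] d=[0]
unlink(d): bitmap=.FFFF... | a=[3, 1] c=[2, 4]
create(b): bitmap=FFFFF... | a=[3, 1] b=[0] c=[2, 4]
append(a, 2): bitmap=FFFFFFF. | a=[3, 1, 5, 6] b=[0] c=[2, 4]
append(a, 1): bitmap=FFFFFFFF | a=[3, 1, 5, 6, 7] b=[0] c=[2, 4]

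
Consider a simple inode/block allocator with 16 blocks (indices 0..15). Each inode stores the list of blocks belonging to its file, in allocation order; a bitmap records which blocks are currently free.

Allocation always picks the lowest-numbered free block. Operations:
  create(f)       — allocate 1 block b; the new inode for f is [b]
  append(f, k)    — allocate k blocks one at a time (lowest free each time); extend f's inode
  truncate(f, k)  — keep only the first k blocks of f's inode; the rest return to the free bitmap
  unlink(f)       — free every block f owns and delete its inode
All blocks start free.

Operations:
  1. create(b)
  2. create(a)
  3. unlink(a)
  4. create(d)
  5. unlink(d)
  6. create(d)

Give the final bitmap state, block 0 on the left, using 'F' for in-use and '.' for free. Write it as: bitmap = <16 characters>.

after create(b) → b:[0]  free=[F...............]
after create(a) → a:[1], b:[0]  free=[FF..............]
after unlink(a) → b:[0]  free=[F...............]
after create(d) → b:[0], d:[1]  free=[FF..............]
after unlink(d) → b:[0]  free=[F...............]
after create(d) → b:[0], d:[1]  free=[FF..............]

bitmap = FF..............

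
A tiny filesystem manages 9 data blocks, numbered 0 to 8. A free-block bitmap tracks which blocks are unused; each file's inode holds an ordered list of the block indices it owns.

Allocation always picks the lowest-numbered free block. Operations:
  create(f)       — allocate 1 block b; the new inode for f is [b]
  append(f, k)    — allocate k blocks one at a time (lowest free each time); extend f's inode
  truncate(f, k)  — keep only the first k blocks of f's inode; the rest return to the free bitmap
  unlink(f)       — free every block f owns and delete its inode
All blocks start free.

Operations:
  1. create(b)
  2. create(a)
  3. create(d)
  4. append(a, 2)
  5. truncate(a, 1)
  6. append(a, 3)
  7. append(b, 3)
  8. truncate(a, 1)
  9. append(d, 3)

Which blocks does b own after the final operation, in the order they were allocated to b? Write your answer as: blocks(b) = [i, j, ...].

create(b): bitmap=F........ | b=[0]
create(a): bitmap=FF....... | a=[1] b=[0]
create(d): bitmap=FFF...... | a=[1] b=[0] d=[2]
append(a, 2): bitmap=FFFFF.... | a=[1, 3, 4] b=[0] d=[2]
truncate(a, 1): bitmap=FFF...... | a=[1] b=[0] d=[2]
append(a, 3): bitmap=FFFFFF... | a=[1, 3, 4, 5] b=[0] d=[2]
append(b, 3): bitmap=FFFFFFFFF | a=[1, 3, 4, 5] b=[0, 6, 7, 8] d=[2]
truncate(a, 1): bitmap=FFF...FFF | a=[1] b=[0, 6, 7, 8] d=[2]
append(d, 3): bitmap=FFFFFFFFF | a=[1] b=[0, 6, 7, 8] d=[2, 3, 4, 5]

blocks(b) = [0, 6, 7, 8]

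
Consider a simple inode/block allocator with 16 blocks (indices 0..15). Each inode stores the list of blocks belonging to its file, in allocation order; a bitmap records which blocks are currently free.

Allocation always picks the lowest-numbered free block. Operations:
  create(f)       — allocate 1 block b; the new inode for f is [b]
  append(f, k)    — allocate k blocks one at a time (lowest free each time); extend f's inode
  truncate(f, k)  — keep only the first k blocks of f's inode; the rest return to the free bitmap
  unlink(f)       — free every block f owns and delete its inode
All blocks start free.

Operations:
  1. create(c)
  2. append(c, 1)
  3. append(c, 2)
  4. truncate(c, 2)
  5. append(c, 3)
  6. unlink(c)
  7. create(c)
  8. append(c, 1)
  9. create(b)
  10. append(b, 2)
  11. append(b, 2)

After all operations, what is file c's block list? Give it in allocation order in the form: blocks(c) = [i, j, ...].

after create(c) → c:[0]  free=[F...............]
after append(c, 1) → c:[0, 1]  free=[FF..............]
after append(c, 2) → c:[0, 1, 2, 3]  free=[FFFF............]
after truncate(c, 2) → c:[0, 1]  free=[FF..............]
after append(c, 3) → c:[0, 1, 2, 3, 4]  free=[FFFFF...........]
after unlink(c) →   free=[................]
after create(c) → c:[0]  free=[F...............]
after append(c, 1) → c:[0, 1]  free=[FF..............]
after create(b) → b:[2], c:[0, 1]  free=[FFF.............]
after append(b, 2) → b:[2, 3, 4], c:[0, 1]  free=[FFFFF...........]
after append(b, 2) → b:[2, 3, 4, 5, 6], c:[0, 1]  free=[FFFFFFF.........]

blocks(c) = [0, 1]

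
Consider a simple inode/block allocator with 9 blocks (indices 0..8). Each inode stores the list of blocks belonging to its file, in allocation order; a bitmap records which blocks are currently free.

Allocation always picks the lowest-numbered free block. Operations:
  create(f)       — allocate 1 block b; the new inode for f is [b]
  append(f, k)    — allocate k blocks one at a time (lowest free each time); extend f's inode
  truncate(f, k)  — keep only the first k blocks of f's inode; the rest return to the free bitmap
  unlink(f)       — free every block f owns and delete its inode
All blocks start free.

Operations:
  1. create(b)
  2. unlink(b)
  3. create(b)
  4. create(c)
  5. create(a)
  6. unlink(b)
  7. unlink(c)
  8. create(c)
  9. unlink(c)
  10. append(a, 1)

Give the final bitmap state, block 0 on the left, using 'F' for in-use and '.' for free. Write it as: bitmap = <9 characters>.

  1. create(b)  ⇒  F........  {b→[0]}
  2. unlink(b)  ⇒  .........  {}
  3. create(b)  ⇒  F........  {b→[0]}
  4. create(c)  ⇒  FF.......  {b→[0]; c→[1]}
  5. create(a)  ⇒  FFF......  {a→[2]; b→[0]; c→[1]}
  6. unlink(b)  ⇒  .FF......  {a→[2]; c→[1]}
  7. unlink(c)  ⇒  ..F......  {a→[2]}
  8. create(c)  ⇒  F.F......  {a→[2]; c→[0]}
  9. unlink(c)  ⇒  ..F......  {a→[2]}
  10. append(a, 1)  ⇒  F.F......  {a→[2, 0]}

bitmap = F.F......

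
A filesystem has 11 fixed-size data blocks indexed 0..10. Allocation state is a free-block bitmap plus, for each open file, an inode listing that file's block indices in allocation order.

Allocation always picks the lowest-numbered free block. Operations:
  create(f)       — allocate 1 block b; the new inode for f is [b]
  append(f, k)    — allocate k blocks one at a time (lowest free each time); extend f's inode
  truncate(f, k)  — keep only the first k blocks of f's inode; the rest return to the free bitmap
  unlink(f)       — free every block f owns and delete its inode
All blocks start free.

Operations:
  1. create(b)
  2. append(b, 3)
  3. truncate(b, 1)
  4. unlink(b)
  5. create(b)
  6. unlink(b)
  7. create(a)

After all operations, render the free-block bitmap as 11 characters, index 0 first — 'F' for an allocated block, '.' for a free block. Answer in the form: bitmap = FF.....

bitmap = F..........

[1] create(b) — b=0 (map F..........)
[2] append(b, 3) — b=0,1,2,3 (map FFFF.......)
[3] truncate(b, 1) — b=0 (map F..........)
[4] unlink(b) —  (map ...........)
[5] create(b) — b=0 (map F..........)
[6] unlink(b) —  (map ...........)
[7] create(a) — a=0 (map F..........)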